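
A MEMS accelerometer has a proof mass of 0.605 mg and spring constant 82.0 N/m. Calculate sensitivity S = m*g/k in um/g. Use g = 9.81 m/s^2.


Step 1: Convert mass: m = 0.605 mg = 6.05e-07 kg
Step 2: S = m * g / k = 6.05e-07 * 9.81 / 82.0
Step 3: S = 7.24e-08 m/g
Step 4: Convert to um/g: S = 0.072 um/g


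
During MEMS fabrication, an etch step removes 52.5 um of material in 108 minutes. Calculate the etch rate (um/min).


Step 1: Etch rate = depth / time
Step 2: rate = 52.5 / 108
rate = 0.486 um/min


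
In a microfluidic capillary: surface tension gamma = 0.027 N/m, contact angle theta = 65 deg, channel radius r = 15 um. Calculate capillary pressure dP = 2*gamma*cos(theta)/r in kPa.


Step 1: cos(65 deg) = 0.4226
Step 2: Convert r to m: r = 15e-6 m
Step 3: dP = 2 * 0.027 * 0.4226 / 15e-6 = 1521.4 Pa
Step 4: Convert Pa to kPa (divide by 1000).
dP = 1.52 kPa


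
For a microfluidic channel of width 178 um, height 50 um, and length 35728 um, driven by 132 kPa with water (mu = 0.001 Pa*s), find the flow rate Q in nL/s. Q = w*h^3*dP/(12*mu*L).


Step 1: Convert all dimensions to SI (meters).
w = 178e-6 m, h = 50e-6 m, L = 35728e-6 m, dP = 132e3 Pa
Step 2: Q = w * h^3 * dP / (12 * mu * L)
Q = 178e-6 * (50e-6)^3 * 132e3 / (12 * 0.001 * 35728e-6) = 6.85036946e-09 m^3/s
Step 3: Convert Q from m^3/s to nL/s (1 m^3 = 1e12 nL, so multiply by 1e12).
Q = 6850.369 nL/s


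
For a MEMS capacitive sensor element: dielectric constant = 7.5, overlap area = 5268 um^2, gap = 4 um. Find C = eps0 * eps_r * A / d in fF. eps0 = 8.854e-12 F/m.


Step 1: Convert area to m^2: A = 5268e-12 m^2
Step 2: Convert gap to m: d = 4e-6 m
Step 3: C = eps0 * eps_r * A / d
C = 8.854e-12 * 7.5 * 5268e-12 / 4e-6
Step 4: Convert to fF (multiply by 1e15).
C = 87.46 fF


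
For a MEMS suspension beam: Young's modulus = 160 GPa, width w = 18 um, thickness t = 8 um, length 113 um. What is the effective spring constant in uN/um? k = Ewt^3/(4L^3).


Step 1: Convert E to consistent units (1 GPa = 1000 uN/um^2).
E = 160 GPa = 160000 uN/um^2
Step 2: Compute t^3 = 8^3 = 512
Step 3: Compute L^3 = 113^3 = 1442897
Step 4: k = 160000 * 18 * 512 / (4 * 1442897)
k = 255.486 uN/um


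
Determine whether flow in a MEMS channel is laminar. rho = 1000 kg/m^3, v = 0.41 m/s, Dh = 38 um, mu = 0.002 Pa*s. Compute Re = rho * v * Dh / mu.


Step 1: Convert Dh to meters: Dh = 38e-6 m
Step 2: Re = rho * v * Dh / mu
Re = 1000 * 0.41 * 38e-6 / 0.002
Re = 7.79
Since Re = 7.79 is below ~2300, the flow is laminar.


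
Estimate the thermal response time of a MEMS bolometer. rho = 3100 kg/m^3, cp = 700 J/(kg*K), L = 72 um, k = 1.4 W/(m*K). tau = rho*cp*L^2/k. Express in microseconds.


Step 1: Convert L to m: L = 72e-6 m
Step 2: L^2 = (72e-6)^2 = 5.184e-09 m^2
Step 3: tau = 3100 * 700 * 5.184e-09 / 1.4 = 8.0352e-03 s
Step 4: Convert to microseconds (multiply by 1e6).
tau = 8035.2 us


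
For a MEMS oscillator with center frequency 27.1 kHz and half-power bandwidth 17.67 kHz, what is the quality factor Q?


Step 1: Q = f0 / bandwidth
Step 2: Q = 27.1 / 17.67
Q = 1.5


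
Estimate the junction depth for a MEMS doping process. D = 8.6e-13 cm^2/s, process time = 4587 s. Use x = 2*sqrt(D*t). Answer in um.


Step 1: Compute D*t = 8.6e-13 * 4587 = 3.94482e-09 cm^2
Step 2: sqrt(D*t) = 6.28078e-05 cm
Step 3: x = 2 * 6.28078e-05 cm = 1.256156e-04 cm
Step 4: Convert to um (1 cm = 1e4 um): x = 1.256 um


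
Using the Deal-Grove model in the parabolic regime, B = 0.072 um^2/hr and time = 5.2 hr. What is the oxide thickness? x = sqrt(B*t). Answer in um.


Step 1: Compute B*t = 0.072 * 5.2 = 0.3744
Step 2: x = sqrt(0.3744)
x = 0.612 um


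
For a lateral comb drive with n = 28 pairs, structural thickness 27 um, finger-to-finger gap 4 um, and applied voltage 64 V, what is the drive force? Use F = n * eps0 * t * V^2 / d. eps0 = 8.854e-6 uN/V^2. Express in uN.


Step 1: Parameters: n=28, eps0=8.854e-6 uN/V^2, t=27 um, V=64 V, d=4 um
Step 2: V^2 = 4096
Step 3: F = 28 * 8.854e-6 * 27 * 4096 / 4
F = 6.854 uN


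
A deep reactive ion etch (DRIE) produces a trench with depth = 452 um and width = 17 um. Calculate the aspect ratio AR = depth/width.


Step 1: AR = depth / width
Step 2: AR = 452 / 17
AR = 26.6


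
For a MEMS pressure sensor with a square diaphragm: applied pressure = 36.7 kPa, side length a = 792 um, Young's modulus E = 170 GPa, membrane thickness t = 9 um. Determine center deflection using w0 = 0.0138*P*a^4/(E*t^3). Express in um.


Step 1: Convert pressure to compatible units (E is in GPa, so P in GPa).
P = 36.7 kPa = 36.7e-6 GPa
Step 2: Compute numerator: 0.0138 * P * a^4.
a^4 = 792^4 = 393460125696
numerator = 0.0138 * 36.7e-6 * 393460125696 = 1.992718e+05
Step 3: Compute denominator: E * t^3 = 170 * 9^3 = 123930
Step 4: w0 = numerator / denominator = 1.992718e+05 / 123930 = 1.6079 um


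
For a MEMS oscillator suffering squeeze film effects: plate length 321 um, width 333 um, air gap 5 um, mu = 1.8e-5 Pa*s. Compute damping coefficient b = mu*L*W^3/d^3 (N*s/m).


Step 1: Convert to SI.
L = 321e-6 m, W = 333e-6 m, d = 5e-6 m
Step 2: W^3 = (333e-6)^3 = 3.69e-11 m^3
Step 3: d^3 = (5e-6)^3 = 1.25e-16 m^3
Step 4: b = 1.8e-5 * 321e-6 * 3.69e-11 / 1.25e-16
b = 1.71e-03 N*s/m


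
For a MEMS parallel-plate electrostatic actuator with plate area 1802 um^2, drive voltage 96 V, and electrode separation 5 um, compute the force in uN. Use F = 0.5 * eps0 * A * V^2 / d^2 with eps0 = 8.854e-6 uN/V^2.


Step 1: Identify parameters.
eps0 = 8.854e-6 uN/V^2, A = 1802 um^2, V = 96 V, d = 5 um
Step 2: Compute V^2 = 96^2 = 9216
Step 3: Compute d^2 = 5^2 = 25
Step 4: F = 0.5 * 8.854e-6 * 1802 * 9216 / 25
F = 2.941 uN


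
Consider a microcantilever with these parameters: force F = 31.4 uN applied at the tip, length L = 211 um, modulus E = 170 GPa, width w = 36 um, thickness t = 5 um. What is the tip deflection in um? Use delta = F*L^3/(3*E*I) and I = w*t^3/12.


Step 1: Calculate the second moment of area.
I = w * t^3 / 12 = 36 * 5^3 / 12 = 375.0 um^4
Step 2: Convert E to consistent units (1 GPa = 1000 uN/um^2).
E = 170 GPa = 170000 uN/um^2
Step 3: Calculate tip deflection.
delta = F * L^3 / (3 * E * I)
delta = 31.4 * 211^3 / (3 * 170000 * 375.0)
delta = 1.5423 um


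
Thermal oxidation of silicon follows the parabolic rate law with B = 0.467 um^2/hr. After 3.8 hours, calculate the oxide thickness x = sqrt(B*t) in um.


Step 1: Compute B*t = 0.467 * 3.8 = 1.7746
Step 2: x = sqrt(1.7746)
x = 1.332 um


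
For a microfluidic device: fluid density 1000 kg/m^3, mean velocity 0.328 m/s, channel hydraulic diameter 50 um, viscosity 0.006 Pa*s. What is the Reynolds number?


Step 1: Convert Dh to meters: Dh = 50e-6 m
Step 2: Re = rho * v * Dh / mu
Re = 1000 * 0.328 * 50e-6 / 0.006
Re = 2.733


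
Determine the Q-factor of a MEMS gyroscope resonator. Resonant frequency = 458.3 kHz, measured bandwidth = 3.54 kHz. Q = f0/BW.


Step 1: Q = f0 / bandwidth
Step 2: Q = 458.3 / 3.54
Q = 129.5


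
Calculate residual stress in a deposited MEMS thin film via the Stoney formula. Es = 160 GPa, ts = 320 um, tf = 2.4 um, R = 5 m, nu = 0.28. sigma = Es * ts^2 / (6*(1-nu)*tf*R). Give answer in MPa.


Step 1: Compute numerator: Es * ts^2 = 160 * 320^2 = 16384000 (GPa*um^2)
Step 2: Compute denominator (R in um): 6*(1-nu)*tf*R = 6*0.72*2.4*5e6 = 51840000.0 (um^2)
Step 3: sigma (GPa) = 16384000 / 51840000.0 = 3.16049e-01 GPa
Step 4: Convert to MPa (x1000): sigma = 316.0 MPa


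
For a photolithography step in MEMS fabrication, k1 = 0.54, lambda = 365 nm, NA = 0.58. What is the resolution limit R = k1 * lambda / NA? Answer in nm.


Step 1: Identify values: k1 = 0.54, lambda = 365 nm, NA = 0.58
Step 2: R = k1 * lambda / NA
R = 0.54 * 365 / 0.58
R = 339.8 nm


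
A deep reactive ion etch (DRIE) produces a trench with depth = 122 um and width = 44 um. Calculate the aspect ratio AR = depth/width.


Step 1: AR = depth / width
Step 2: AR = 122 / 44
AR = 2.8


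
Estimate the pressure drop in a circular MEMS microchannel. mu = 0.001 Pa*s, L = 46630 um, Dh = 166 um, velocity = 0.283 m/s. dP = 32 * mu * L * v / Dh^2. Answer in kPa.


Step 1: Convert to SI: L = 46630e-6 m, Dh = 166e-6 m
Step 2: dP = 32 * 0.001 * 46630e-6 * 0.283 / (166e-6)^2
Step 3: dP = 15324.48 Pa
Step 4: Convert to kPa: dP = 15.32 kPa


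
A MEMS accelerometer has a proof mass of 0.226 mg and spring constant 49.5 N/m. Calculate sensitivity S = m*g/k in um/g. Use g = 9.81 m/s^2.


Step 1: Convert mass: m = 0.226 mg = 2.26e-07 kg
Step 2: S = m * g / k = 2.26e-07 * 9.81 / 49.5
Step 3: S = 4.48e-08 m/g
Step 4: Convert to um/g: S = 0.045 um/g


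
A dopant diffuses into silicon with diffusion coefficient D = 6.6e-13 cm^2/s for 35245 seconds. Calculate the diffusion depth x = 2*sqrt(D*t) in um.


Step 1: Compute D*t = 6.6e-13 * 35245 = 2.32617e-08 cm^2
Step 2: sqrt(D*t) = 1.5252e-04 cm
Step 3: x = 2 * 1.5252e-04 cm = 3.0504e-04 cm
Step 4: Convert to um (1 cm = 1e4 um): x = 3.05 um


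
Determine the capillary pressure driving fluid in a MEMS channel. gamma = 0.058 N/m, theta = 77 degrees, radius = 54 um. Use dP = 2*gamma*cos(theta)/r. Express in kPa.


Step 1: cos(77 deg) = 0.225
Step 2: Convert r to m: r = 54e-6 m
Step 3: dP = 2 * 0.058 * 0.225 / 54e-6 = 483.3 Pa
Step 4: Convert Pa to kPa (divide by 1000).
dP = 0.48 kPa


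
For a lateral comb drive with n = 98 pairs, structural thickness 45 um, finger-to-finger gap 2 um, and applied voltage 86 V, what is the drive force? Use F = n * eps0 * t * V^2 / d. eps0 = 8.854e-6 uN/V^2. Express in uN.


Step 1: Parameters: n=98, eps0=8.854e-6 uN/V^2, t=45 um, V=86 V, d=2 um
Step 2: V^2 = 7396
Step 3: F = 98 * 8.854e-6 * 45 * 7396 / 2
F = 144.393 uN


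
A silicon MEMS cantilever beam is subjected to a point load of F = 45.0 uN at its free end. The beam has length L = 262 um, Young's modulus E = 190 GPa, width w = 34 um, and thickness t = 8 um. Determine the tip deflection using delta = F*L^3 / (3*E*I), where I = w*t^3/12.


Step 1: Calculate the second moment of area.
I = w * t^3 / 12 = 34 * 8^3 / 12 = 1450.6667 um^4
Step 2: Convert E to consistent units (1 GPa = 1000 uN/um^2).
E = 190 GPa = 190000 uN/um^2
Step 3: Calculate tip deflection.
delta = F * L^3 / (3 * E * I)
delta = 45.0 * 262^3 / (3 * 190000 * 1450.6667)
delta = 0.9788 um


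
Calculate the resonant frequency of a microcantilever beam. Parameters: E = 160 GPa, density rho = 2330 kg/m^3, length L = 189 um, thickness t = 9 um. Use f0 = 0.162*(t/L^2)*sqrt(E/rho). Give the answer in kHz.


Step 1: Convert units to SI.
t_SI = 9e-6 m, L_SI = 189e-6 m
Step 2: Calculate sqrt(E/rho).
sqrt(160e9 / 2330) = 8286.71 m/s
Step 3: Compute f0.
f0 = 0.162 * 9e-6 / (189e-6)^2 * 8286.71 = 338233.1 Hz = 338.23 kHz


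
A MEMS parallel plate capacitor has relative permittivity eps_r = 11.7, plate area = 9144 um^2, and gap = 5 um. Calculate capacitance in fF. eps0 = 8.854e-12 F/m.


Step 1: Convert area to m^2: A = 9144e-12 m^2
Step 2: Convert gap to m: d = 5e-6 m
Step 3: C = eps0 * eps_r * A / d
C = 8.854e-12 * 11.7 * 9144e-12 / 5e-6
Step 4: Convert to fF (multiply by 1e15).
C = 189.45 fF


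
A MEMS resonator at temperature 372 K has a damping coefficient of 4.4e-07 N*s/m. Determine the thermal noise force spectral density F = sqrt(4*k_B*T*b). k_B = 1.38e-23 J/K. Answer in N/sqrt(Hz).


Step 1: Compute 4 * k_B * T * b
= 4 * 1.38e-23 * 372 * 4.4e-07
= 9.0351e-27 N^2/Hz
Step 2: F_noise = sqrt(9.0351e-27)
F_noise = 9.51e-14 N/sqrt(Hz)


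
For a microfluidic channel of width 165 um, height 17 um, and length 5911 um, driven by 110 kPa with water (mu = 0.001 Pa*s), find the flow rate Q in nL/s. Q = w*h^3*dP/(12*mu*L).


Step 1: Convert all dimensions to SI (meters).
w = 165e-6 m, h = 17e-6 m, L = 5911e-6 m, dP = 110e3 Pa
Step 2: Q = w * h^3 * dP / (12 * mu * L)
Q = 165e-6 * (17e-6)^3 * 110e3 / (12 * 0.001 * 5911e-6) = 1.25713289e-09 m^3/s
Step 3: Convert Q from m^3/s to nL/s (1 m^3 = 1e12 nL, so multiply by 1e12).
Q = 1257.133 nL/s


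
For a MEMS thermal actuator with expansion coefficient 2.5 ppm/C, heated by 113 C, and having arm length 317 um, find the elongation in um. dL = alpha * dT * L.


Step 1: Convert CTE: alpha = 2.5 ppm/C = 2.5e-6 /C
Step 2: dL = 2.5e-6 * 113 * 317
dL = 0.0896 um


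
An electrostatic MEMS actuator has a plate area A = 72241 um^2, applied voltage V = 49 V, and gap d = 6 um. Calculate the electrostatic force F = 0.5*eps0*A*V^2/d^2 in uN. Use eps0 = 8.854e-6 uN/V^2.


Step 1: Identify parameters.
eps0 = 8.854e-6 uN/V^2, A = 72241 um^2, V = 49 V, d = 6 um
Step 2: Compute V^2 = 49^2 = 2401
Step 3: Compute d^2 = 6^2 = 36
Step 4: F = 0.5 * 8.854e-6 * 72241 * 2401 / 36
F = 21.33 uN


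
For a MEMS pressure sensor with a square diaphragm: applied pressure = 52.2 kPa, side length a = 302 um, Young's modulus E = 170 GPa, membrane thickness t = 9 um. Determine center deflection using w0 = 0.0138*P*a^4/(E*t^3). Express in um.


Step 1: Convert pressure to compatible units (E is in GPa, so P in GPa).
P = 52.2 kPa = 52.2e-6 GPa
Step 2: Compute numerator: 0.0138 * P * a^4.
a^4 = 302^4 = 8318169616
numerator = 0.0138 * 52.2e-6 * 8318169616 = 5.9921e+03
Step 3: Compute denominator: E * t^3 = 170 * 9^3 = 123930
Step 4: w0 = numerator / denominator = 5.9921e+03 / 123930 = 0.0484 um


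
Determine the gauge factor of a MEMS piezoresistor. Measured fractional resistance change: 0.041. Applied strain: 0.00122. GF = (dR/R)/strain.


Step 1: Identify values.
dR/R = 0.041, strain = 0.00122
Step 2: GF = (dR/R) / strain = 0.041 / 0.00122
GF = 33.6


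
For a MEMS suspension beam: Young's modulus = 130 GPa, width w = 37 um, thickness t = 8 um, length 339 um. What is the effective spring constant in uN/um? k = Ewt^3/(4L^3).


Step 1: Convert E to consistent units (1 GPa = 1000 uN/um^2).
E = 130 GPa = 130000 uN/um^2
Step 2: Compute t^3 = 8^3 = 512
Step 3: Compute L^3 = 339^3 = 38958219
Step 4: k = 130000 * 37 * 512 / (4 * 38958219)
k = 15.8036 uN/um


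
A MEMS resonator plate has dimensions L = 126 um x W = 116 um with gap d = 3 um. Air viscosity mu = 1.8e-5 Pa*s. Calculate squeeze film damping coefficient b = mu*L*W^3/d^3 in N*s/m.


Step 1: Convert to SI.
L = 126e-6 m, W = 116e-6 m, d = 3e-6 m
Step 2: W^3 = (116e-6)^3 = 1.56e-12 m^3
Step 3: d^3 = (3e-6)^3 = 2.70e-17 m^3
Step 4: b = 1.8e-5 * 126e-6 * 1.56e-12 / 2.70e-17
b = 1.31e-04 N*s/m


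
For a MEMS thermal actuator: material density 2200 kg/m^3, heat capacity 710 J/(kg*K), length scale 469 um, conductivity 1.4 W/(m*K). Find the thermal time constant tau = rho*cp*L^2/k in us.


Step 1: Convert L to m: L = 469e-6 m
Step 2: L^2 = (469e-6)^2 = 2.19961e-07 m^2
Step 3: tau = 2200 * 710 * 2.19961e-07 / 1.4 = 2.4541363e-01 s
Step 4: Convert to microseconds (multiply by 1e6).
tau = 245413.63 us


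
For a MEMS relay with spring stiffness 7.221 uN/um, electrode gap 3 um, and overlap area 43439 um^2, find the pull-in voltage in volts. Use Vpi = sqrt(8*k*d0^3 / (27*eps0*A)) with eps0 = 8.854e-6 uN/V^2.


Step 1: Compute numerator: 8 * k * d0^3 = 8 * 7.221 * 3^3 = 1559.736
Step 2: Compute denominator: 27 * eps0 * A = 27 * 8.854e-6 * 43439 = 10.38444
Step 3: Vpi = sqrt(1559.736 / 10.38444)
Vpi = 12.26 V


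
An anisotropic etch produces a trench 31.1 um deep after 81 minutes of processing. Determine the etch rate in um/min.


Step 1: Etch rate = depth / time
Step 2: rate = 31.1 / 81
rate = 0.384 um/min


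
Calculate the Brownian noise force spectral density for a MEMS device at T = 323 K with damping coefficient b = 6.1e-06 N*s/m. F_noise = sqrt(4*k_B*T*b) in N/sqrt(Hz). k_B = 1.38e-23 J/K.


Step 1: Compute 4 * k_B * T * b
= 4 * 1.38e-23 * 323 * 6.1e-06
= 1.0876e-25 N^2/Hz
Step 2: F_noise = sqrt(1.0876e-25)
F_noise = 3.30e-13 N/sqrt(Hz)


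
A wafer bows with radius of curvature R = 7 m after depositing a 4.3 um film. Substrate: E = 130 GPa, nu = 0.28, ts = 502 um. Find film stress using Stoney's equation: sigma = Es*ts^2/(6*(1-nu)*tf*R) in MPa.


Step 1: Compute numerator: Es * ts^2 = 130 * 502^2 = 32760520 (GPa*um^2)
Step 2: Compute denominator (R in um): 6*(1-nu)*tf*R = 6*0.72*4.3*7e6 = 130032000.0 (um^2)
Step 3: sigma (GPa) = 32760520 / 130032000.0 = 2.51942e-01 GPa
Step 4: Convert to MPa (x1000): sigma = 251.9 MPa


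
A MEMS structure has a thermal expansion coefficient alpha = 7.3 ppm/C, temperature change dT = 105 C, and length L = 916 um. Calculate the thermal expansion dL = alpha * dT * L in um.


Step 1: Convert CTE: alpha = 7.3 ppm/C = 7.3e-6 /C
Step 2: dL = 7.3e-6 * 105 * 916
dL = 0.7021 um


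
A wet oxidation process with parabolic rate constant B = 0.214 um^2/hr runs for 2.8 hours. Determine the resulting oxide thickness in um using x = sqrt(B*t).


Step 1: Compute B*t = 0.214 * 2.8 = 0.5992
Step 2: x = sqrt(0.5992)
x = 0.774 um


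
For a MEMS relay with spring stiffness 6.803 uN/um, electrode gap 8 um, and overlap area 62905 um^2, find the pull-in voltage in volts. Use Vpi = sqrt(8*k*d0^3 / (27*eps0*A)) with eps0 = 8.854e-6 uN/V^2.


Step 1: Compute numerator: 8 * k * d0^3 = 8 * 6.803 * 8^3 = 27865.088
Step 2: Compute denominator: 27 * eps0 * A = 27 * 8.854e-6 * 62905 = 15.037943
Step 3: Vpi = sqrt(27865.088 / 15.037943)
Vpi = 43.05 V


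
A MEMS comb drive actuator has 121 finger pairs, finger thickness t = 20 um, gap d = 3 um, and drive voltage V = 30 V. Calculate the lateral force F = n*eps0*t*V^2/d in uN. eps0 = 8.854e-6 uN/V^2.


Step 1: Parameters: n=121, eps0=8.854e-6 uN/V^2, t=20 um, V=30 V, d=3 um
Step 2: V^2 = 900
Step 3: F = 121 * 8.854e-6 * 20 * 900 / 3
F = 6.428 uN


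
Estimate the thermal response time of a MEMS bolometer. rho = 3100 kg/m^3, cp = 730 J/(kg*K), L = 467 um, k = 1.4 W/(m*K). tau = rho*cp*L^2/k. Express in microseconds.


Step 1: Convert L to m: L = 467e-6 m
Step 2: L^2 = (467e-6)^2 = 2.18089e-07 m^2
Step 3: tau = 3100 * 730 * 2.18089e-07 / 1.4 = 3.5252529071e-01 s
Step 4: Convert to microseconds (multiply by 1e6).
tau = 352525.291 us


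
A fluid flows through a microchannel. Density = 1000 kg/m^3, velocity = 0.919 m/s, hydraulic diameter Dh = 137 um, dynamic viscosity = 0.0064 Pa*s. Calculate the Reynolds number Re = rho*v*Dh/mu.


Step 1: Convert Dh to meters: Dh = 137e-6 m
Step 2: Re = rho * v * Dh / mu
Re = 1000 * 0.919 * 137e-6 / 0.0064
Re = 19.672


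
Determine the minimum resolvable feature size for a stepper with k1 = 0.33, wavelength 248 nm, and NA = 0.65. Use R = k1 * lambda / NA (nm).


Step 1: Identify values: k1 = 0.33, lambda = 248 nm, NA = 0.65
Step 2: R = k1 * lambda / NA
R = 0.33 * 248 / 0.65
R = 125.9 nm


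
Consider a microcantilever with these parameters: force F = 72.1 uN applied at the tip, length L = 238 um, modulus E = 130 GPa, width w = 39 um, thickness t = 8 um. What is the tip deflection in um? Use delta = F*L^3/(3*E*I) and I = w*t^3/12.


Step 1: Calculate the second moment of area.
I = w * t^3 / 12 = 39 * 8^3 / 12 = 1664.0 um^4
Step 2: Convert E to consistent units (1 GPa = 1000 uN/um^2).
E = 130 GPa = 130000 uN/um^2
Step 3: Calculate tip deflection.
delta = F * L^3 / (3 * E * I)
delta = 72.1 * 238^3 / (3 * 130000 * 1664.0)
delta = 1.4978 um


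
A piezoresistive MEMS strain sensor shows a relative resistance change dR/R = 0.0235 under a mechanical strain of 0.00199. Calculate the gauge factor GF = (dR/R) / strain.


Step 1: Identify values.
dR/R = 0.0235, strain = 0.00199
Step 2: GF = (dR/R) / strain = 0.0235 / 0.00199
GF = 11.8


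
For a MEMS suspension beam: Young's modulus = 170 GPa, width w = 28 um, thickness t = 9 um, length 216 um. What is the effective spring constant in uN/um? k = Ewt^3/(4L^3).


Step 1: Convert E to consistent units (1 GPa = 1000 uN/um^2).
E = 170 GPa = 170000 uN/um^2
Step 2: Compute t^3 = 9^3 = 729
Step 3: Compute L^3 = 216^3 = 10077696
Step 4: k = 170000 * 28 * 729 / (4 * 10077696)
k = 86.0822 uN/um


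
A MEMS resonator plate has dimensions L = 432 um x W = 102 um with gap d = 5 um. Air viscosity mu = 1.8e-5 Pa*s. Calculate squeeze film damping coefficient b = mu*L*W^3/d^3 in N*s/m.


Step 1: Convert to SI.
L = 432e-6 m, W = 102e-6 m, d = 5e-6 m
Step 2: W^3 = (102e-6)^3 = 1.06e-12 m^3
Step 3: d^3 = (5e-6)^3 = 1.25e-16 m^3
Step 4: b = 1.8e-5 * 432e-6 * 1.06e-12 / 1.25e-16
b = 6.60e-05 N*s/m


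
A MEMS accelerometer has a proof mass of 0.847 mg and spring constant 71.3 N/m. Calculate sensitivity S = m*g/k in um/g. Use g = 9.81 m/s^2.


Step 1: Convert mass: m = 0.847 mg = 8.47e-07 kg
Step 2: S = m * g / k = 8.47e-07 * 9.81 / 71.3
Step 3: S = 1.17e-07 m/g
Step 4: Convert to um/g: S = 0.117 um/g


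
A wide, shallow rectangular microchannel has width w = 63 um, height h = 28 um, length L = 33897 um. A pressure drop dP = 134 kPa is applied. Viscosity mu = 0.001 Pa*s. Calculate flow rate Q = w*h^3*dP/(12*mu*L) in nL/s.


Step 1: Convert all dimensions to SI (meters).
w = 63e-6 m, h = 28e-6 m, L = 33897e-6 m, dP = 134e3 Pa
Step 2: Q = w * h^3 * dP / (12 * mu * L)
Q = 63e-6 * (28e-6)^3 * 134e3 / (12 * 0.001 * 33897e-6) = 4.5559288e-10 m^3/s
Step 3: Convert Q from m^3/s to nL/s (1 m^3 = 1e12 nL, so multiply by 1e12).
Q = 455.593 nL/s


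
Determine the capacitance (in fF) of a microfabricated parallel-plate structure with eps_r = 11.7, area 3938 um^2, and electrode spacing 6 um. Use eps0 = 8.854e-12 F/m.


Step 1: Convert area to m^2: A = 3938e-12 m^2
Step 2: Convert gap to m: d = 6e-6 m
Step 3: C = eps0 * eps_r * A / d
C = 8.854e-12 * 11.7 * 3938e-12 / 6e-6
Step 4: Convert to fF (multiply by 1e15).
C = 67.99 fF


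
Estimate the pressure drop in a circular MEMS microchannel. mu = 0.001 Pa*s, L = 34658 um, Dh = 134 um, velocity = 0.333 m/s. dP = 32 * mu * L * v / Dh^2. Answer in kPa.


Step 1: Convert to SI: L = 34658e-6 m, Dh = 134e-6 m
Step 2: dP = 32 * 0.001 * 34658e-6 * 0.333 / (134e-6)^2
Step 3: dP = 20567.81 Pa
Step 4: Convert to kPa: dP = 20.57 kPa


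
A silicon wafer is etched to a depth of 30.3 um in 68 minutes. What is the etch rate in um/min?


Step 1: Etch rate = depth / time
Step 2: rate = 30.3 / 68
rate = 0.446 um/min


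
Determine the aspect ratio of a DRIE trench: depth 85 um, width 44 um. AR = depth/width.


Step 1: AR = depth / width
Step 2: AR = 85 / 44
AR = 1.9


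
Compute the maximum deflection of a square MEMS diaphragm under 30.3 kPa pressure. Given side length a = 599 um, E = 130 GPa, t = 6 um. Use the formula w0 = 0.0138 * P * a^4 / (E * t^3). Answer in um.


Step 1: Convert pressure to compatible units (E is in GPa, so P in GPa).
P = 30.3 kPa = 30.3e-6 GPa
Step 2: Compute numerator: 0.0138 * P * a^4.
a^4 = 599^4 = 128738157601
numerator = 0.0138 * 30.3e-6 * 128738157601 = 5.38306e+04
Step 3: Compute denominator: E * t^3 = 130 * 6^3 = 28080
Step 4: w0 = numerator / denominator = 5.38306e+04 / 28080 = 1.917 um


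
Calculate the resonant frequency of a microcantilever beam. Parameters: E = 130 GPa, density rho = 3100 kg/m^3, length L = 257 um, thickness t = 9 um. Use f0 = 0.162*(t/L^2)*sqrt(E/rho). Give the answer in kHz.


Step 1: Convert units to SI.
t_SI = 9e-6 m, L_SI = 257e-6 m
Step 2: Calculate sqrt(E/rho).
sqrt(130e9 / 3100) = 6475.76 m/s
Step 3: Compute f0.
f0 = 0.162 * 9e-6 / (257e-6)^2 * 6475.76 = 142949.3 Hz = 142.95 kHz


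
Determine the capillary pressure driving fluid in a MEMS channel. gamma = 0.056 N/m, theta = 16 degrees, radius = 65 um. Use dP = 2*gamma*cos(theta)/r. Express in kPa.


Step 1: cos(16 deg) = 0.9613
Step 2: Convert r to m: r = 65e-6 m
Step 3: dP = 2 * 0.056 * 0.9613 / 65e-6 = 1656.4 Pa
Step 4: Convert Pa to kPa (divide by 1000).
dP = 1.66 kPa


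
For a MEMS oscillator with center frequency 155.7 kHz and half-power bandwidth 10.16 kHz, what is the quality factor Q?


Step 1: Q = f0 / bandwidth
Step 2: Q = 155.7 / 10.16
Q = 15.3


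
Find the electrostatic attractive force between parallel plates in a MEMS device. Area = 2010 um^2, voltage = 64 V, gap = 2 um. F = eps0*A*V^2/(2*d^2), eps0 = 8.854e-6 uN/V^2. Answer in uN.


Step 1: Identify parameters.
eps0 = 8.854e-6 uN/V^2, A = 2010 um^2, V = 64 V, d = 2 um
Step 2: Compute V^2 = 64^2 = 4096
Step 3: Compute d^2 = 2^2 = 4
Step 4: F = 0.5 * 8.854e-6 * 2010 * 4096 / 4
F = 9.112 uN


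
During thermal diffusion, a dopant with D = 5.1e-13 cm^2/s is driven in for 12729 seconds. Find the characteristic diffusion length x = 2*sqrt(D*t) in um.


Step 1: Compute D*t = 5.1e-13 * 12729 = 6.49179e-09 cm^2
Step 2: sqrt(D*t) = 8.05716e-05 cm
Step 3: x = 2 * 8.05716e-05 cm = 1.611432e-04 cm
Step 4: Convert to um (1 cm = 1e4 um): x = 1.611 um


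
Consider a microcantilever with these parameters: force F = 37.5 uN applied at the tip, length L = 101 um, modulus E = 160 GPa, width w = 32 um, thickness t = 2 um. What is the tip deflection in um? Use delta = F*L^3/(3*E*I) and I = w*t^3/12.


Step 1: Calculate the second moment of area.
I = w * t^3 / 12 = 32 * 2^3 / 12 = 21.3333 um^4
Step 2: Convert E to consistent units (1 GPa = 1000 uN/um^2).
E = 160 GPa = 160000 uN/um^2
Step 3: Calculate tip deflection.
delta = F * L^3 / (3 * E * I)
delta = 37.5 * 101^3 / (3 * 160000 * 21.3333)
delta = 3.7731 um


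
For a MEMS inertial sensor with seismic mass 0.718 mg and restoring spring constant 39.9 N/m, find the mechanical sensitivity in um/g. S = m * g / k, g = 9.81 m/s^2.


Step 1: Convert mass: m = 0.718 mg = 7.18e-07 kg
Step 2: S = m * g / k = 7.18e-07 * 9.81 / 39.9
Step 3: S = 1.77e-07 m/g
Step 4: Convert to um/g: S = 0.177 um/g


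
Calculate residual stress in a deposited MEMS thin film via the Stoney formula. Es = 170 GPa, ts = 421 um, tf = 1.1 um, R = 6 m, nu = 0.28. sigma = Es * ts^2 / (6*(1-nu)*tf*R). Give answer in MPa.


Step 1: Compute numerator: Es * ts^2 = 170 * 421^2 = 30130970 (GPa*um^2)
Step 2: Compute denominator (R in um): 6*(1-nu)*tf*R = 6*0.72*1.1*6e6 = 28512000.0 (um^2)
Step 3: sigma (GPa) = 30130970 / 28512000.0 = 1.056782e+00 GPa
Step 4: Convert to MPa (x1000): sigma = 1056.8 MPa


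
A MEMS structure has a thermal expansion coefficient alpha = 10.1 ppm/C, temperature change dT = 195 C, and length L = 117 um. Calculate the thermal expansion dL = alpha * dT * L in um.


Step 1: Convert CTE: alpha = 10.1 ppm/C = 10.1e-6 /C
Step 2: dL = 10.1e-6 * 195 * 117
dL = 0.2304 um


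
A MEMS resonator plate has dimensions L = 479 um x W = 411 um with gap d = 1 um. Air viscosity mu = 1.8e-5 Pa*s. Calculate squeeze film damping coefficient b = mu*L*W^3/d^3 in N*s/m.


Step 1: Convert to SI.
L = 479e-6 m, W = 411e-6 m, d = 1e-6 m
Step 2: W^3 = (411e-6)^3 = 6.94e-11 m^3
Step 3: d^3 = (1e-6)^3 = 1.00e-18 m^3
Step 4: b = 1.8e-5 * 479e-6 * 6.94e-11 / 1.00e-18
b = 5.99e-01 N*s/m


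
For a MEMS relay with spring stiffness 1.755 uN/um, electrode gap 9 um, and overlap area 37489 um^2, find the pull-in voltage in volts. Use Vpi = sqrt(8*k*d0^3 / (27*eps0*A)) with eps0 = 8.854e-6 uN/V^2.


Step 1: Compute numerator: 8 * k * d0^3 = 8 * 1.755 * 9^3 = 10235.16
Step 2: Compute denominator: 27 * eps0 * A = 27 * 8.854e-6 * 37489 = 8.962045
Step 3: Vpi = sqrt(10235.16 / 8.962045)
Vpi = 33.79 V


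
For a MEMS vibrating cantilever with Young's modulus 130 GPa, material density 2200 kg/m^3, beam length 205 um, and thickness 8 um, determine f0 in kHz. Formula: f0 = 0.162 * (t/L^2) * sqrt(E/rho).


Step 1: Convert units to SI.
t_SI = 8e-6 m, L_SI = 205e-6 m
Step 2: Calculate sqrt(E/rho).
sqrt(130e9 / 2200) = 7687.06 m/s
Step 3: Compute f0.
f0 = 0.162 * 8e-6 / (205e-6)^2 * 7687.06 = 237059.6 Hz = 237.06 kHz


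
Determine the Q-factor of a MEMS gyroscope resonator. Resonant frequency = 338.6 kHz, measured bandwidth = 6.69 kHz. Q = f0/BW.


Step 1: Q = f0 / bandwidth
Step 2: Q = 338.6 / 6.69
Q = 50.6


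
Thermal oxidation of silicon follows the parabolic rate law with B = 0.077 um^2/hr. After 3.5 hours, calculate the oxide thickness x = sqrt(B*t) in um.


Step 1: Compute B*t = 0.077 * 3.5 = 0.2695
Step 2: x = sqrt(0.2695)
x = 0.519 um


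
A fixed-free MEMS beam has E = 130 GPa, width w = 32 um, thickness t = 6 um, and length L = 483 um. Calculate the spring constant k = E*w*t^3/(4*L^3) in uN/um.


Step 1: Convert E to consistent units (1 GPa = 1000 uN/um^2).
E = 130 GPa = 130000 uN/um^2
Step 2: Compute t^3 = 6^3 = 216
Step 3: Compute L^3 = 483^3 = 112678587
Step 4: k = 130000 * 32 * 216 / (4 * 112678587)
k = 1.9936 uN/um


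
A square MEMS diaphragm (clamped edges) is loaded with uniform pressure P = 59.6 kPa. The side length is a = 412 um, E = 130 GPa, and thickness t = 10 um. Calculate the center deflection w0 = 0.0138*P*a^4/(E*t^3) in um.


Step 1: Convert pressure to compatible units (E is in GPa, so P in GPa).
P = 59.6 kPa = 59.6e-6 GPa
Step 2: Compute numerator: 0.0138 * P * a^4.
a^4 = 412^4 = 28813025536
numerator = 0.0138 * 59.6e-6 * 28813025536 = 2.36981e+04
Step 3: Compute denominator: E * t^3 = 130 * 10^3 = 130000
Step 4: w0 = numerator / denominator = 2.36981e+04 / 130000 = 0.1823 um


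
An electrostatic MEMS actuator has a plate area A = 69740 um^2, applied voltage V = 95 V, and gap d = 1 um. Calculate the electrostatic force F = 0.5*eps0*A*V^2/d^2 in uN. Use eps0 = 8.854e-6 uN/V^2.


Step 1: Identify parameters.
eps0 = 8.854e-6 uN/V^2, A = 69740 um^2, V = 95 V, d = 1 um
Step 2: Compute V^2 = 95^2 = 9025
Step 3: Compute d^2 = 1^2 = 1
Step 4: F = 0.5 * 8.854e-6 * 69740 * 9025 / 1
F = 2786.369 uN


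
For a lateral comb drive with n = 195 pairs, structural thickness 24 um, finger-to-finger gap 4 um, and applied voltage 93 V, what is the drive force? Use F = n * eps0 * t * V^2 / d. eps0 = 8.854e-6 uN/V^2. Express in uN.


Step 1: Parameters: n=195, eps0=8.854e-6 uN/V^2, t=24 um, V=93 V, d=4 um
Step 2: V^2 = 8649
Step 3: F = 195 * 8.854e-6 * 24 * 8649 / 4
F = 89.597 uN


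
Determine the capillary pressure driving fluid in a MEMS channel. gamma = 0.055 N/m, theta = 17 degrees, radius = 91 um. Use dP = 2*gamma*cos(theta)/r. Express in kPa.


Step 1: cos(17 deg) = 0.9563
Step 2: Convert r to m: r = 91e-6 m
Step 3: dP = 2 * 0.055 * 0.9563 / 91e-6 = 1156.0 Pa
Step 4: Convert Pa to kPa (divide by 1000).
dP = 1.16 kPa


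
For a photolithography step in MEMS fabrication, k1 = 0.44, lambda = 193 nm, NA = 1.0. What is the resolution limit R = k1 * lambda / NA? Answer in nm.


Step 1: Identify values: k1 = 0.44, lambda = 193 nm, NA = 1.0
Step 2: R = k1 * lambda / NA
R = 0.44 * 193 / 1.0
R = 84.9 nm


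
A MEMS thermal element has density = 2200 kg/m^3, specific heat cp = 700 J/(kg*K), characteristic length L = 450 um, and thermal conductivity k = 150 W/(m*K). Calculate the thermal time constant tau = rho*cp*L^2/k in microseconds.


Step 1: Convert L to m: L = 450e-6 m
Step 2: L^2 = (450e-6)^2 = 2.025e-07 m^2
Step 3: tau = 2200 * 700 * 2.025e-07 / 150 = 2.079e-03 s
Step 4: Convert to microseconds (multiply by 1e6).
tau = 2079.0 us


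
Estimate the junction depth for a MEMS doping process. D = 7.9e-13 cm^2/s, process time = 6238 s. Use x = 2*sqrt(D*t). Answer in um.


Step 1: Compute D*t = 7.9e-13 * 6238 = 4.92802e-09 cm^2
Step 2: sqrt(D*t) = 7.01999e-05 cm
Step 3: x = 2 * 7.01999e-05 cm = 1.403998e-04 cm
Step 4: Convert to um (1 cm = 1e4 um): x = 1.404 um


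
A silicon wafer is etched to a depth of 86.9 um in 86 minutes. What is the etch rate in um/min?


Step 1: Etch rate = depth / time
Step 2: rate = 86.9 / 86
rate = 1.01 um/min


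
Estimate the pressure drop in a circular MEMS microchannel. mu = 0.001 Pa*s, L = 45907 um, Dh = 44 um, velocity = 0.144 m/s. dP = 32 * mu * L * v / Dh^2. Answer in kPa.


Step 1: Convert to SI: L = 45907e-6 m, Dh = 44e-6 m
Step 2: dP = 32 * 0.001 * 45907e-6 * 0.144 / (44e-6)^2
Step 3: dP = 109266.25 Pa
Step 4: Convert to kPa: dP = 109.27 kPa


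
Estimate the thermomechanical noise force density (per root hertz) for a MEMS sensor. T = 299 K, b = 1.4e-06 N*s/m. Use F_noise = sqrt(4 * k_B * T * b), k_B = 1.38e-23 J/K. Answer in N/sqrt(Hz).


Step 1: Compute 4 * k_B * T * b
= 4 * 1.38e-23 * 299 * 1.4e-06
= 2.3107e-26 N^2/Hz
Step 2: F_noise = sqrt(2.3107e-26)
F_noise = 1.52e-13 N/sqrt(Hz)


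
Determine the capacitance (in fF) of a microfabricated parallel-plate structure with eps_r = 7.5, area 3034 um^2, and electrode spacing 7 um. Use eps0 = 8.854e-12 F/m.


Step 1: Convert area to m^2: A = 3034e-12 m^2
Step 2: Convert gap to m: d = 7e-6 m
Step 3: C = eps0 * eps_r * A / d
C = 8.854e-12 * 7.5 * 3034e-12 / 7e-6
Step 4: Convert to fF (multiply by 1e15).
C = 28.78 fF


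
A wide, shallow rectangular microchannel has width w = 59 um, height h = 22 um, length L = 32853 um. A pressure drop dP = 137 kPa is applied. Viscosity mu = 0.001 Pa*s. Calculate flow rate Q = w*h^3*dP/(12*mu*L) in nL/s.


Step 1: Convert all dimensions to SI (meters).
w = 59e-6 m, h = 22e-6 m, L = 32853e-6 m, dP = 137e3 Pa
Step 2: Q = w * h^3 * dP / (12 * mu * L)
Q = 59e-6 * (22e-6)^3 * 137e3 / (12 * 0.001 * 32853e-6) = 2.1831538e-10 m^3/s
Step 3: Convert Q from m^3/s to nL/s (1 m^3 = 1e12 nL, so multiply by 1e12).
Q = 218.315 nL/s


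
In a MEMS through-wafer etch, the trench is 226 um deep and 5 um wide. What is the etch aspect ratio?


Step 1: AR = depth / width
Step 2: AR = 226 / 5
AR = 45.2


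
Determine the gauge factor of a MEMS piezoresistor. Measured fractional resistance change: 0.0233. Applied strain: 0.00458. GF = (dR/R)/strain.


Step 1: Identify values.
dR/R = 0.0233, strain = 0.00458
Step 2: GF = (dR/R) / strain = 0.0233 / 0.00458
GF = 5.1


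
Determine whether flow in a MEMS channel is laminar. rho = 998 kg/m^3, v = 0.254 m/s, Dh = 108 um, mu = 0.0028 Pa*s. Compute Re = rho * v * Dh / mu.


Step 1: Convert Dh to meters: Dh = 108e-6 m
Step 2: Re = rho * v * Dh / mu
Re = 998 * 0.254 * 108e-6 / 0.0028
Re = 9.778
Since Re = 9.778 is below ~2300, the flow is laminar.


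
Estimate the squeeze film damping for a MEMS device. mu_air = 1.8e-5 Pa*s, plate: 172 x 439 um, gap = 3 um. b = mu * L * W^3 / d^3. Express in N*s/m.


Step 1: Convert to SI.
L = 172e-6 m, W = 439e-6 m, d = 3e-6 m
Step 2: W^3 = (439e-6)^3 = 8.46e-11 m^3
Step 3: d^3 = (3e-6)^3 = 2.70e-17 m^3
Step 4: b = 1.8e-5 * 172e-6 * 8.46e-11 / 2.70e-17
b = 9.70e-03 N*s/m


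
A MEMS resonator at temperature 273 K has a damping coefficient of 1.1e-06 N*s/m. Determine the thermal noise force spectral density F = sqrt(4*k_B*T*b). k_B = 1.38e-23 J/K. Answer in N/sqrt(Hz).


Step 1: Compute 4 * k_B * T * b
= 4 * 1.38e-23 * 273 * 1.1e-06
= 1.6577e-26 N^2/Hz
Step 2: F_noise = sqrt(1.6577e-26)
F_noise = 1.29e-13 N/sqrt(Hz)


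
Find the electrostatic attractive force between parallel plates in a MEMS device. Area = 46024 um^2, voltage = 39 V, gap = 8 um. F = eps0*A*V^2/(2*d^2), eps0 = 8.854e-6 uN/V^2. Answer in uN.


Step 1: Identify parameters.
eps0 = 8.854e-6 uN/V^2, A = 46024 um^2, V = 39 V, d = 8 um
Step 2: Compute V^2 = 39^2 = 1521
Step 3: Compute d^2 = 8^2 = 64
Step 4: F = 0.5 * 8.854e-6 * 46024 * 1521 / 64
F = 4.842 uN


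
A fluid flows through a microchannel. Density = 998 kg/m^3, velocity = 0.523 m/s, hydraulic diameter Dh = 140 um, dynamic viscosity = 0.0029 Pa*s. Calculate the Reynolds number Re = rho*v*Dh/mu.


Step 1: Convert Dh to meters: Dh = 140e-6 m
Step 2: Re = rho * v * Dh / mu
Re = 998 * 0.523 * 140e-6 / 0.0029
Re = 25.198


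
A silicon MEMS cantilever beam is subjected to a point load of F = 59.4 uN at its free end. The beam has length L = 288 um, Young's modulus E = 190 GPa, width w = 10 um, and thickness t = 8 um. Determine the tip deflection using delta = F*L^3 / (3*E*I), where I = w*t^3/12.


Step 1: Calculate the second moment of area.
I = w * t^3 / 12 = 10 * 8^3 / 12 = 426.6667 um^4
Step 2: Convert E to consistent units (1 GPa = 1000 uN/um^2).
E = 190 GPa = 190000 uN/um^2
Step 3: Calculate tip deflection.
delta = F * L^3 / (3 * E * I)
delta = 59.4 * 288^3 / (3 * 190000 * 426.6667)
delta = 5.8345 um


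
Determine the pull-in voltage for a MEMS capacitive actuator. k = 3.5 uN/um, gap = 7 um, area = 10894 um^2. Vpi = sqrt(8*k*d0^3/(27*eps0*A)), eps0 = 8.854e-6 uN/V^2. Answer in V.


Step 1: Compute numerator: 8 * k * d0^3 = 8 * 3.5 * 7^3 = 9604.0
Step 2: Compute denominator: 27 * eps0 * A = 27 * 8.854e-6 * 10894 = 2.604298
Step 3: Vpi = sqrt(9604.0 / 2.604298)
Vpi = 60.73 V


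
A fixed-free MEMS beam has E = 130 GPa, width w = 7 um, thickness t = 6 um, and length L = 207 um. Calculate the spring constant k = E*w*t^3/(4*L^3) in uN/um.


Step 1: Convert E to consistent units (1 GPa = 1000 uN/um^2).
E = 130 GPa = 130000 uN/um^2
Step 2: Compute t^3 = 6^3 = 216
Step 3: Compute L^3 = 207^3 = 8869743
Step 4: k = 130000 * 7 * 216 / (4 * 8869743)
k = 5.5402 uN/um


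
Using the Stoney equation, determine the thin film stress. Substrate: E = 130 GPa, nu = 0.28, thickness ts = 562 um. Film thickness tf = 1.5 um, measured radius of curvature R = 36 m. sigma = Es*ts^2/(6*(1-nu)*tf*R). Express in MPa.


Step 1: Compute numerator: Es * ts^2 = 130 * 562^2 = 41059720 (GPa*um^2)
Step 2: Compute denominator (R in um): 6*(1-nu)*tf*R = 6*0.72*1.5*36e6 = 233280000.0 (um^2)
Step 3: sigma (GPa) = 41059720 / 233280000.0 = 1.7601e-01 GPa
Step 4: Convert to MPa (x1000): sigma = 176.0 MPa


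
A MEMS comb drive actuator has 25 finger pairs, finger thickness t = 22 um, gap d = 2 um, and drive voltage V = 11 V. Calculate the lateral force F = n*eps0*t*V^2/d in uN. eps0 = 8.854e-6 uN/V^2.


Step 1: Parameters: n=25, eps0=8.854e-6 uN/V^2, t=22 um, V=11 V, d=2 um
Step 2: V^2 = 121
Step 3: F = 25 * 8.854e-6 * 22 * 121 / 2
F = 0.295 uN


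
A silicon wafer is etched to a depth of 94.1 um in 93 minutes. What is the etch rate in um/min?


Step 1: Etch rate = depth / time
Step 2: rate = 94.1 / 93
rate = 1.012 um/min


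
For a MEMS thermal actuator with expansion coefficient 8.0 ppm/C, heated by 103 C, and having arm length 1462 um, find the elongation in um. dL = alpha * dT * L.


Step 1: Convert CTE: alpha = 8.0 ppm/C = 8.0e-6 /C
Step 2: dL = 8.0e-6 * 103 * 1462
dL = 1.2047 um


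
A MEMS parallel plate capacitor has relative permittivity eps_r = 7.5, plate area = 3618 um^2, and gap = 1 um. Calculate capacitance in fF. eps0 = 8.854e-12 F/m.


Step 1: Convert area to m^2: A = 3618e-12 m^2
Step 2: Convert gap to m: d = 1e-6 m
Step 3: C = eps0 * eps_r * A / d
C = 8.854e-12 * 7.5 * 3618e-12 / 1e-6
Step 4: Convert to fF (multiply by 1e15).
C = 240.25 fF


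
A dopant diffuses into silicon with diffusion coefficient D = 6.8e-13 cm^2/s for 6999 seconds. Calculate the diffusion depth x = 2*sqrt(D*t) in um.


Step 1: Compute D*t = 6.8e-13 * 6999 = 4.75932e-09 cm^2
Step 2: sqrt(D*t) = 6.8988e-05 cm
Step 3: x = 2 * 6.8988e-05 cm = 1.37976e-04 cm
Step 4: Convert to um (1 cm = 1e4 um): x = 1.38 um


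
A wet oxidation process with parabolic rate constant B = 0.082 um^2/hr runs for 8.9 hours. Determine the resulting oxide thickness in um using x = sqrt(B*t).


Step 1: Compute B*t = 0.082 * 8.9 = 0.7298
Step 2: x = sqrt(0.7298)
x = 0.854 um


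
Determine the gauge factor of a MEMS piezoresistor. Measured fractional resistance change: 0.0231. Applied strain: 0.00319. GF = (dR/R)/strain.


Step 1: Identify values.
dR/R = 0.0231, strain = 0.00319
Step 2: GF = (dR/R) / strain = 0.0231 / 0.00319
GF = 7.2


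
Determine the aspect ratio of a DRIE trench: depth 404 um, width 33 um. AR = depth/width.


Step 1: AR = depth / width
Step 2: AR = 404 / 33
AR = 12.2


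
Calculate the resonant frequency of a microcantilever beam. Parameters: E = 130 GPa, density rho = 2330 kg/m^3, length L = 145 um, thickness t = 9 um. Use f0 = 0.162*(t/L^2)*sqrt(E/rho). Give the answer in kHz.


Step 1: Convert units to SI.
t_SI = 9e-6 m, L_SI = 145e-6 m
Step 2: Calculate sqrt(E/rho).
sqrt(130e9 / 2330) = 7469.54 m/s
Step 3: Compute f0.
f0 = 0.162 * 9e-6 / (145e-6)^2 * 7469.54 = 517982.8 Hz = 517.98 kHz


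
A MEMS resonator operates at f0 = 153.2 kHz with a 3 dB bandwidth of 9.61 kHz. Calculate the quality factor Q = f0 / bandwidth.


Step 1: Q = f0 / bandwidth
Step 2: Q = 153.2 / 9.61
Q = 15.9


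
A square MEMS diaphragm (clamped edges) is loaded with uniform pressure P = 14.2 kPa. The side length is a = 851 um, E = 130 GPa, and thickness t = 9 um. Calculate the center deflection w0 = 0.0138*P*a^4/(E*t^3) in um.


Step 1: Convert pressure to compatible units (E is in GPa, so P in GPa).
P = 14.2 kPa = 14.2e-6 GPa
Step 2: Compute numerator: 0.0138 * P * a^4.
a^4 = 851^4 = 524467088401
numerator = 0.0138 * 14.2e-6 * 524467088401 = 1.027746e+05
Step 3: Compute denominator: E * t^3 = 130 * 9^3 = 94770
Step 4: w0 = numerator / denominator = 1.027746e+05 / 94770 = 1.0845 um
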